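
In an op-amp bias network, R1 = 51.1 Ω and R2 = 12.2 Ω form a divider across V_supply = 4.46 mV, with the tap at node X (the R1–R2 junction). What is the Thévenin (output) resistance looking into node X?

R_th ≈ 9.85 Ω

With V_supply suppressed (replaced by a short), R_th = R1 ‖ R2 = (51.10 × 12.2)/(51.10 + 12.2) = 9.849 Ω.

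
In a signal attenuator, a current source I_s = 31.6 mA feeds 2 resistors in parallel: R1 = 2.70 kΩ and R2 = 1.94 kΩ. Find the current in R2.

I ≈ 18.4 mA

For two parallel branches, I_k = I_s · (other R)/(sum of R).
So I = 31.6 × 2.70/4.640 = 18.39 mA.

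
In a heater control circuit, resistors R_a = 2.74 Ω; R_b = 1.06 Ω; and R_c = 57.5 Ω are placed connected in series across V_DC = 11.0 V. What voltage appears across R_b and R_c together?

Series total: ΣR = 2.74 + 1.06 + 57.5 = 61.30 Ω.
R_{R_b..R_c} = 1.06 + 57.5 = 58.56 Ω.
Voltage divider: V = V_DC · (58.56 / 61.30) = 11.0 × 0.9553 = 10.51 V.

V ≈ 10.5 V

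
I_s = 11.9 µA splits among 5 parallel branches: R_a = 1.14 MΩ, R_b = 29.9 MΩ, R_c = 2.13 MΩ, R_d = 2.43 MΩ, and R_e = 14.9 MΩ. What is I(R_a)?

ΣG = 1/1.14 + 1/29.9 + 1/2.13 + 1/2.43 + 1/14.9 = 1.859.
R_a takes the fraction G_k/ΣG = 0.8772/1.859 = 0.4719, so I = 11.9 × 0.4719 = 5.616 µA.

I ≈ 5.62 µA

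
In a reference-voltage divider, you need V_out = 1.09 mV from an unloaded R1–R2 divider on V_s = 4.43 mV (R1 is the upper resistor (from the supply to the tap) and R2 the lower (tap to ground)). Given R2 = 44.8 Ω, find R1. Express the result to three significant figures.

The divider ratio is R2/(R1+R2) = 1.09/4.43 = 0.2460.
So R1 = R2 · (V_s/V_out − 1) = 44.8 × (4.43/1.09 − 1) = 44.8 × 3.064 = 137.3 Ω.

R1 ≈ 137 Ω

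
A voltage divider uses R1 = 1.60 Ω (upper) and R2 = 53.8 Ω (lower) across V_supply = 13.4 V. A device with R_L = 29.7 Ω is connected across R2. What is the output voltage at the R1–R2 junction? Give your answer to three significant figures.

R2 ‖ R_L = (53.8 × 29.7)/(53.8 + 29.7) = 19.14 Ω.
Voltage divider with the loaded lower leg: V_out = 13.4 × 19.14/(1.60 + 19.14) = 13.4 × 0.9228 = 12.37 V.

V_out ≈ 12.4 V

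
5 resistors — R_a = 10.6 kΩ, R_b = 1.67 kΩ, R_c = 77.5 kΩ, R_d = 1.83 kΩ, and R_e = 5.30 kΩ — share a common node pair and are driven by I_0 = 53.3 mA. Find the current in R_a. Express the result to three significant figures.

Conductances: ΣG = 1/10.6 + 1/1.67 + 1/77.5 + 1/1.83 + 1/5.30 = 1.441 (1/kΩ).
By the current-divider rule, I = I_0 · G_k/ΣG = 53.3 × 0.06546 = 3.489 mA.

I ≈ 3.49 mA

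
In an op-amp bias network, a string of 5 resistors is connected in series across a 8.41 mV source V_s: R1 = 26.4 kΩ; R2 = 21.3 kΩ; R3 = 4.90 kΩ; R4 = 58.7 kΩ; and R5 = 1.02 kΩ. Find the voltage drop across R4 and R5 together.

Total series resistance ΣR = 26.4 + 21.3 + 4.90 + 58.7 + 1.02 = 112.3 kΩ.
R_{R4..R5} = 58.7 + 1.02 = 59.72 kΩ.
By the voltage-divider rule, V = 8.41 × 59.72/112.3 = 4.472 mV.

V ≈ 4.47 mV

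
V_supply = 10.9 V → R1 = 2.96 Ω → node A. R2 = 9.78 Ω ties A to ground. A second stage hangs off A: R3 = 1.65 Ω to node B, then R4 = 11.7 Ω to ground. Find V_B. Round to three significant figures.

V_B ≈ 6.27 V

Looking into the second stage from A: R3 + R4 = 13.35 Ω appears in parallel with R2.
Effective lower resistance at A: R2 ‖ 13.35 = 5.645 Ω.
So V_A = 10.9 × 0.6560 = 7.150 V.
Stage 2 is unloaded, so V_B = V_A · R4/(R3+R4) = 7.150 × 11.7/13.35 = 6.267 V.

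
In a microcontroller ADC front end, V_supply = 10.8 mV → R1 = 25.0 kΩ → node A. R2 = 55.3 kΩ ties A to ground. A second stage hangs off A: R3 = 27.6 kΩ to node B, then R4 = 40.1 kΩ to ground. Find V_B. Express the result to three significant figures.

V_B ≈ 3.51 mV

Node A sees R2 in parallel with the series input of stage 2, R3 + R4 = 67.70 kΩ.
Effective lower resistance at A: R2 ‖ 67.70 = 30.44 kΩ.
First divider: V_A = V_supply · 30.44/(25.0 + 30.44) = 5.930 mV.
Then the unloaded second divider: V_B = V_A × R4/(R3+R4) = 5.930 × 0.5923 = 3.512 mV.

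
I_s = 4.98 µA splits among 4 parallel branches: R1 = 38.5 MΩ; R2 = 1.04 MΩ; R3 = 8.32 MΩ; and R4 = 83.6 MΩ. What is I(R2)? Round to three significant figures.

I ≈ 4.28 µA

Conductances: ΣG = 1/38.5 + 1/1.04 + 1/8.32 + 1/83.6 = 1.120 (1/MΩ).
R2 takes the fraction G_k/ΣG = 0.9615/1.120 = 0.8588, so I = 4.98 × 0.8588 = 4.277 µA.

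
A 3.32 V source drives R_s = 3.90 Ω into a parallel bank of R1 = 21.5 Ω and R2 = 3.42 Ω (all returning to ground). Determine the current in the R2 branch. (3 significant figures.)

I ≈ 0.418 A

Combine the parallel branches: R_p = (1/21.5 + 1/3.42)⁻¹ = 2.951 Ω.
Node voltage V_A = V_CC · R_p/(R_s + R_p) = 3.32 × 0.4307 = 1.430 V.
I(R2) = V_A / R2 = 1.430/3.42 = 0.4181 A.
(Check via current divider: I_total = 0.4846 A; share G_k/ΣG = 0.8628 → same result.)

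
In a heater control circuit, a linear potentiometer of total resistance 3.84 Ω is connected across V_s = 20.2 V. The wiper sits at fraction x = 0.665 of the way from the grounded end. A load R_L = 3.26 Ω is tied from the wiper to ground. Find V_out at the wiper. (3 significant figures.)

V_out ≈ 10.6 V

Lower segment x·R_p = 2.554 Ω; upper segment (1−x)·R_p = 1.286 Ω.
R_L loads the lower segment: effective lower R = 1.432 Ω.
V_out = 20.2 × 1.432/(1.286 + 1.432) = 10.64 V.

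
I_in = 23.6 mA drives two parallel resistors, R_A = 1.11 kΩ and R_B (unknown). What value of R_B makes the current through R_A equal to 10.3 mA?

R_B ≈ 0.860 kΩ

The fraction through R_A equals R_B/(R_A+R_B).
With f = 0.4364, R_B = R_A · f/(1−f) = 1.11 × 0.7744 = 0.8596 kΩ.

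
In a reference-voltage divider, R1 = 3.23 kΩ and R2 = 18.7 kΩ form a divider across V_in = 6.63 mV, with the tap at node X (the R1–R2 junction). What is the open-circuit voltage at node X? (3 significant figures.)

V_th ≈ 5.65 mV

V_th is the unloaded tap voltage: V_in · R2/(R1+R2) = 6.63 × 0.8527 = 5.653 mV.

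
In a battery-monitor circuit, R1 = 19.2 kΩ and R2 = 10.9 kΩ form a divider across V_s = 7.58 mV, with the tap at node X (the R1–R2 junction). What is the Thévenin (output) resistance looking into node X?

R_th ≈ 6.95 kΩ

Zeroing V_s shorts the top of R1 to ground, so R_th = R1 ‖ R2 = 6.953 kΩ.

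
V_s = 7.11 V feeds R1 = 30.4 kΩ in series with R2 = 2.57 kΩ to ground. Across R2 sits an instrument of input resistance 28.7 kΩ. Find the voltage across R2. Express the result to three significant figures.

The load sits in parallel with R2, giving an effective lower resistance R2' = R2·R_L/(R2+R_L) = 2.359 kΩ.
Voltage divider with the loaded lower leg: V_out = 7.11 × 2.359/(30.4 + 2.359) = 7.11 × 0.07200 = 0.5120 V.
(Unloaded it would be 0.554 V; the load pulls it down.)

V_out ≈ 0.512 V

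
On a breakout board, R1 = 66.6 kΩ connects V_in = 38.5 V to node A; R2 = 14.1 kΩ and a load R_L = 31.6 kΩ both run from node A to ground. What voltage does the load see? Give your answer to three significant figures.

R2 ‖ R_L = (14.1 × 31.6)/(14.1 + 31.6) = 9.750 kΩ.
Now apply the divider: V_out = 38.5 × 0.1277 = 4.916 V.

V_out ≈ 4.92 V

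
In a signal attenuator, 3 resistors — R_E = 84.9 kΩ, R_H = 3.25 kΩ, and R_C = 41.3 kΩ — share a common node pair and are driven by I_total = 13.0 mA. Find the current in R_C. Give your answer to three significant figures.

I ≈ 0.916 mA

ΣG = 1/84.9 + 1/3.25 + 1/41.3 = 0.3437.
Current divider: I(R_C) = I_total · G_k/ΣG = 13.0 × (0.02421/0.3437) = 13.0 × 0.07045 = 0.9159 mA.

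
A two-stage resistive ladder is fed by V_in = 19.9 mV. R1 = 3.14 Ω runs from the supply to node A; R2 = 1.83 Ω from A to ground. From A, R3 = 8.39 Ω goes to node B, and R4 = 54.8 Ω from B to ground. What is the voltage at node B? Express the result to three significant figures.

V_B ≈ 6.24 mV

The second stage (R3 + R4 = 63.19 Ω) loads node A in parallel with R2.
Effective lower resistance at A: R2 ‖ 63.19 = 1.778 Ω.
First divider: V_A = V_in · 1.778/(3.14 + 1.778) = 7.196 mV.
Stage 2 is unloaded, so V_B = V_A · R4/(R3+R4) = 7.196 × 54.8/63.19 = 6.240 mV.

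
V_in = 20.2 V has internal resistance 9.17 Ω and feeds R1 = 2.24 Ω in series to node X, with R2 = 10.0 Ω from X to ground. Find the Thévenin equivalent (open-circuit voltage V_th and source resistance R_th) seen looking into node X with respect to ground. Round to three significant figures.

R1' = 9.17 + 2.24 = 11.41 Ω (source resistance + R1).
V_th is the unloaded tap voltage: V_in · R2/(R1'+R2) = 20.2 × 0.4671 = 9.435 V.
With V_in suppressed (replaced by a short), R_th = R1' ‖ R2 = (11.41 × 10.0)/(11.41 + 10.0) = 5.329 Ω.

V_th ≈ 9.43 V, R_th ≈ 5.33 Ω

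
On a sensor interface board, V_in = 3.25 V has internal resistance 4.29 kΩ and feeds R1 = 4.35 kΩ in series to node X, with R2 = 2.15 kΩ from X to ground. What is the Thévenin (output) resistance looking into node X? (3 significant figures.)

R_th ≈ 1.72 kΩ

R1' = 4.29 + 4.35 = 8.640 kΩ (source resistance + R1).
With V_in suppressed (replaced by a short), R_th = R1' ‖ R2 = (8.640 × 2.15)/(8.640 + 2.15) = 1.722 kΩ.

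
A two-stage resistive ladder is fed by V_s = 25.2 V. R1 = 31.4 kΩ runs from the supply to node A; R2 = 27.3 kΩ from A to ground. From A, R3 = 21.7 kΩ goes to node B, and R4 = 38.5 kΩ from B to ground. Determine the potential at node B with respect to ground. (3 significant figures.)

V_B ≈ 6.03 V

Looking into the second stage from A: R3 + R4 = 60.20 kΩ appears in parallel with R2.
R2 ‖ (R3+R4) = 18.78 kΩ.
First divider: V_A = V_s · 18.78/(31.4 + 18.78) = 9.432 V.
V_B = V_A × 0.6395 = 6.032 V.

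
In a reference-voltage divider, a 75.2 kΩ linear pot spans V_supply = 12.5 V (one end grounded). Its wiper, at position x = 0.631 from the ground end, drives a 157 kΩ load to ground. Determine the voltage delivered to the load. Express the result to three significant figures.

V_out ≈ 7.10 V

The pot divides into 27.75 kΩ above the wiper and 47.45 kΩ below.
R_L loads the lower segment: effective lower R = 36.44 kΩ.
Then V_out = V_supply · 36.44/(27.75 + 36.44) = 7.096 V.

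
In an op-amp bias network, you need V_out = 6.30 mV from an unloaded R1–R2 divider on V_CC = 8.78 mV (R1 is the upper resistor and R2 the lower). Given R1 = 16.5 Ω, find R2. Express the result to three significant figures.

R2 ≈ 41.9 Ω

Required fraction k = V_out/V_CC = 0.7175.
Rearranging, R2 = R1·k/(1−k) = 16.5 × 2.540 = 41.92 Ω.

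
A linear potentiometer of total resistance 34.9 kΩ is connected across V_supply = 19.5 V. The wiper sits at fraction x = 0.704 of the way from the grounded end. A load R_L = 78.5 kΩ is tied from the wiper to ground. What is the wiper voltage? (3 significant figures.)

The pot divides into 10.33 kΩ above the wiper and 24.57 kΩ below.
R_L loads the lower segment: effective lower R = 18.71 kΩ.
Loaded-divider output: V_out = 19.5 × 0.6443 = 12.56 V.
(Unloaded: V_out = x·V_supply = 13.7 V.)

V_out ≈ 12.6 V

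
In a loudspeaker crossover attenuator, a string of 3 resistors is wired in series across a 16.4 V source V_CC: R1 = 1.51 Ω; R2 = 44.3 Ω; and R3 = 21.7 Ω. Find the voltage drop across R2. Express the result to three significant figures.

Series total: ΣR = 1.51 + 44.3 + 21.7 = 67.51 Ω.
Voltage divider: V = V_CC · (44.30 / 67.51) = 16.4 × 0.6562 = 10.76 V.

V ≈ 10.8 V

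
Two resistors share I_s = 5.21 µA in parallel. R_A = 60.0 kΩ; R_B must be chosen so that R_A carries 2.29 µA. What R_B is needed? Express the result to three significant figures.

In a two-way split, I_A/I_s = R_B/(R_A + R_B).
With f = 0.4395, R_B = R_A · f/(1−f) = 60.0 × 0.7842 = 47.05 kΩ.

R_B ≈ 47.1 kΩ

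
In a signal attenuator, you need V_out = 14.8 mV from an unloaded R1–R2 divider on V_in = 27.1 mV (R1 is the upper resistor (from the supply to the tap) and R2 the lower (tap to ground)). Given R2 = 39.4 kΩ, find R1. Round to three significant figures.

Required fraction k = V_out/V_in = 0.5461.
R1 = R2·(1/k − 1) = 39.4 × 0.8311 = 32.74 kΩ.

R1 ≈ 32.7 kΩ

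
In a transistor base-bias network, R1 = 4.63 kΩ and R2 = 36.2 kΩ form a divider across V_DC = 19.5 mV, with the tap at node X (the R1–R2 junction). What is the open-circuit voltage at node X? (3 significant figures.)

V_th ≈ 17.3 mV

Open-circuit (no load on X): V_th = V_DC · R2/(R1 + R2) = 19.5 × 36.2/(4.630 + 36.2) = 17.29 mV.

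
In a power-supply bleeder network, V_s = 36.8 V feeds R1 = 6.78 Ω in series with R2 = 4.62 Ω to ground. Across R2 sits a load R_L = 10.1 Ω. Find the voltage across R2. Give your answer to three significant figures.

V_out ≈ 11.7 V

R2 ‖ R_L = (4.62 × 10.1)/(4.62 + 10.1) = 3.170 Ω.
Now apply the divider: V_out = 36.8 × 0.3186 = 11.72 V.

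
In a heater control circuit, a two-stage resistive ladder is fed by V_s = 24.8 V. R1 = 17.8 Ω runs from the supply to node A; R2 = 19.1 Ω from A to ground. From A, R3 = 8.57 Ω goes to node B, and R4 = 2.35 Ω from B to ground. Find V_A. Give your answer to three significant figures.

V_A ≈ 6.96 V

Node A sees R2 in parallel with the series input of stage 2, R3 + R4 = 10.92 Ω.
R2 ‖ (R3+R4) = 6.948 Ω.
V_A = 24.8 × 6.948/(17.8 + 6.948) = 6.962 V.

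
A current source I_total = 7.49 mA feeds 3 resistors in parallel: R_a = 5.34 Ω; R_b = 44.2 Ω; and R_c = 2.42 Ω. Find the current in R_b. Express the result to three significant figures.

Conductances: ΣG = 1/5.34 + 1/44.2 + 1/2.42 = 0.6231 (1/Ω).
By the current-divider rule, I = I_total · G_k/ΣG = 7.49 × 0.03631 = 0.2720 mA.

I ≈ 0.272 mA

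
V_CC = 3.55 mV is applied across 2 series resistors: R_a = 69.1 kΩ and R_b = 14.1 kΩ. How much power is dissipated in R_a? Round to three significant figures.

ΣR = 83.20 kΩ → I = 3.55/83.20 = 0.04267 µA.
P = I²R = 0.001821 × 69.1 = 0.1258 nW.

P ≈ 0.126 nW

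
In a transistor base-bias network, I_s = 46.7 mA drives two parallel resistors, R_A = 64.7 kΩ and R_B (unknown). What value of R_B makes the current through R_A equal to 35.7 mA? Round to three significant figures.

The fraction through R_A equals R_B/(R_A+R_B).
35.7/46.7 = R_B/(R_A + R_B) → R_B = R_A · (0.7645)/(1 − 0.7645) = 64.7 × 3.245 = 210.0 kΩ.

R_B ≈ 210 kΩ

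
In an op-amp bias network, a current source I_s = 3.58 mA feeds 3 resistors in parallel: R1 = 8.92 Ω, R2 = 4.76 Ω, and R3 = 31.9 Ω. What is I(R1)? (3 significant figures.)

Conductances: ΣG = 1/8.92 + 1/4.76 + 1/31.9 = 0.3535 (1/Ω).
R1 takes the fraction G_k/ΣG = 0.1121/0.3535 = 0.3171, so I = 3.58 × 0.3171 = 1.135 mA.

I ≈ 1.14 mA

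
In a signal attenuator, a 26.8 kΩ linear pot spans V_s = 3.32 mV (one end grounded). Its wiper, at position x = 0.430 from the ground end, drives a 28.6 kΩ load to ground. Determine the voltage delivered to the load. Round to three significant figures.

V_out ≈ 1.16 mV

Lower segment x·R_p = 11.52 kΩ; upper segment (1−x)·R_p = 15.28 kΩ.
Lower segment in parallel with the load: 11.52 ‖ 28.6 = 8.214 kΩ.
V_out = 3.32 × 8.214/(15.28 + 8.214) = 1.161 mV.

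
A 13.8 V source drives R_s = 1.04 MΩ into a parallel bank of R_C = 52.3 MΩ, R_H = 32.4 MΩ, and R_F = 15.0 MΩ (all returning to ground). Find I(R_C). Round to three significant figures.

Parallel bank: R_p = 1/(1/52.3 + 1/32.4 + 1/15.0) = 8.573 MΩ.
V_A by voltage divider: V_A = 13.8 × 8.573/(1.04 + 8.573) = 12.31 V.
I(R_C) = V_A / R_C = 12.31/52.3 = 0.2353 µA.

I ≈ 0.235 µA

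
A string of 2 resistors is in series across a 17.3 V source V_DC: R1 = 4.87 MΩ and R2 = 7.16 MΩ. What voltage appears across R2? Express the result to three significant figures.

Series total: ΣR = 4.87 + 7.16 = 12.03 MΩ.
By the voltage-divider rule, V = 17.3 × 7.160/12.03 = 10.30 V.

V ≈ 10.3 V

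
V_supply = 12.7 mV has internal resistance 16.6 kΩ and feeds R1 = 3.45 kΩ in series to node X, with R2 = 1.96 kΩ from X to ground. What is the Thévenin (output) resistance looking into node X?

R_th ≈ 1.79 kΩ

R1' = 16.6 + 3.45 = 20.05 kΩ (source resistance + R1).
With V_supply suppressed (replaced by a short), R_th = R1' ‖ R2 = (20.05 × 1.96)/(20.05 + 1.96) = 1.785 kΩ.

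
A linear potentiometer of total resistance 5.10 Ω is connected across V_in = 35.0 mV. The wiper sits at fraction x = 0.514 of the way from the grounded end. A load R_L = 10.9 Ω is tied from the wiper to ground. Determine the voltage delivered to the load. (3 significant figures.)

Split the track: R_lower = x·R_p = 2.621 Ω, R_upper = (1−x)·R_p = 2.479 Ω.
R_L loads the lower segment: effective lower R = 2.113 Ω.
V_out = 35.0 × 2.113/(2.479 + 2.113) = 16.11 mV.
(Unloaded: V_out = x·V_in = 18.0 mV.)

V_out ≈ 16.1 mV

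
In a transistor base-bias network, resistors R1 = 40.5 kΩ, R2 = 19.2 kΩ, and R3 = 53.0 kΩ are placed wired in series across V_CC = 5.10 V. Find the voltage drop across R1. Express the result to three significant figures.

Total series resistance ΣR = 40.5 + 19.2 + 53.0 = 112.7 kΩ.
V = V_CC · R/ΣR = 5.10 × 0.3594 = 1.833 V.

V ≈ 1.83 V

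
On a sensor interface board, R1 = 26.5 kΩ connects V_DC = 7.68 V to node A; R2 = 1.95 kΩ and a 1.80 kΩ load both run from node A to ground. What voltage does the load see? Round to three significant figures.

V_out ≈ 0.262 V

R2 ‖ R_L = (1.95 × 1.80)/(1.95 + 1.80) = 0.9360 kΩ.
Voltage divider with the loaded lower leg: V_out = 7.68 × 0.9360/(26.5 + 0.9360) = 7.68 × 0.03412 = 0.2620 V.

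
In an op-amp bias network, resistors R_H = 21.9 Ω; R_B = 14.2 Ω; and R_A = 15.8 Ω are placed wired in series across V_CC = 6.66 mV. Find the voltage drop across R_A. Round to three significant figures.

V ≈ 2.03 mV

Series total: ΣR = 21.9 + 14.2 + 15.8 = 51.90 Ω.
Voltage divider: V = V_CC · (15.80 / 51.90) = 6.66 × 0.3044 = 2.028 mV.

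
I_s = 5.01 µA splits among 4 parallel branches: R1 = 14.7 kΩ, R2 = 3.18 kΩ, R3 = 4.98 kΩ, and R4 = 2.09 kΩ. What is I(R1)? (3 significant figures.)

Total conductance ΣG = 1/14.7 + 1/3.18 + 1/4.98 + 1/2.09 = 1.062 (units of 1/kΩ).
Current divider: I(R1) = I_s · G_k/ΣG = 5.01 × (0.06803/1.062) = 5.01 × 0.06407 = 0.3210 µA.

I ≈ 0.321 µA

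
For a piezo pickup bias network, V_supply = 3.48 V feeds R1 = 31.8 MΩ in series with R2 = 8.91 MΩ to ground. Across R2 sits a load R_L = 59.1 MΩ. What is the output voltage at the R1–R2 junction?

V_out ≈ 0.681 V

The load sits in parallel with R2, giving an effective lower resistance R2' = R2·R_L/(R2+R_L) = 7.743 MΩ.
Now apply the divider: V_out = 3.48 × 0.1958 = 0.6814 V.
(Unloaded it would be 0.762 V; the load pulls it down.)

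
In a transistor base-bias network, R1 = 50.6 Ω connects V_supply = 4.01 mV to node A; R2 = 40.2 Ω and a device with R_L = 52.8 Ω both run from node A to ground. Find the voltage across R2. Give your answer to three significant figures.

V_out ≈ 1.25 mV

The load sits in parallel with R2, giving an effective lower resistance R2' = R2·R_L/(R2+R_L) = 22.82 Ω.
Now apply the divider: V_out = 4.01 × 0.3108 = 1.246 mV.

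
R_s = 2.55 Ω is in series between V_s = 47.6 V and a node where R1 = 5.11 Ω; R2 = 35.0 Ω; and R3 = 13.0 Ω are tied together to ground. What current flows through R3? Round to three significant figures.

I ≈ 2.07 A

Combine the parallel branches: R_p = (1/5.11 + 1/35.0 + 1/13.0)⁻¹ = 3.320 Ω.
V_A = 47.6 × 3.320/5.870 = 26.92 V.
I(R3) = V_A / R3 = 26.92/13.0 = 2.071 A.
(Check via current divider: I_total = 8.109 A; share G_k/ΣG = 0.2554 → same result.)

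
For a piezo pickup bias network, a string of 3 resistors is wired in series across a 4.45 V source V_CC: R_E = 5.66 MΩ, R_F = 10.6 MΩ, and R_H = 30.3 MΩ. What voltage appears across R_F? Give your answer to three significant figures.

ΣR = 5.66 + 10.6 + 30.3 = 46.56 MΩ.
By the voltage-divider rule, V = 4.45 × 10.60/46.56 = 1.013 V.

V ≈ 1.01 V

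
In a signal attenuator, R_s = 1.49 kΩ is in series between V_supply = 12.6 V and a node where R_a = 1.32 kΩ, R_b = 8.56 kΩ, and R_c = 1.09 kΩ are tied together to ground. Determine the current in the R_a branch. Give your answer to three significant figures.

I ≈ 2.60 mA

Equivalent of the parallel group: R_p = 0.5581 kΩ.
Node voltage V_A = V_supply · R_p/(R_s + R_p) = 12.6 × 0.2725 = 3.433 V.
Branch current I = V_A/R_a = 3.433/1.32 = 2.601 mA.
(Equivalently: I_total = 6.152 mA, then current-divider fraction G_k/ΣG = 0.4228.)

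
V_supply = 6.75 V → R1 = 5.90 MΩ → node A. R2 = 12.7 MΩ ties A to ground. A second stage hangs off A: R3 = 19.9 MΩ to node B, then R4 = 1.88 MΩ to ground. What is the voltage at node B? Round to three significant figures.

Node A sees R2 in parallel with the series input of stage 2, R3 + R4 = 21.78 MΩ.
R2 ‖ (R3+R4) = 8.022 MΩ.
First divider: V_A = V_supply · 8.022/(5.90 + 8.022) = 3.889 V.
Then the unloaded second divider: V_B = V_A × R4/(R3+R4) = 3.889 × 0.08632 = 0.3357 V.

V_B ≈ 0.336 V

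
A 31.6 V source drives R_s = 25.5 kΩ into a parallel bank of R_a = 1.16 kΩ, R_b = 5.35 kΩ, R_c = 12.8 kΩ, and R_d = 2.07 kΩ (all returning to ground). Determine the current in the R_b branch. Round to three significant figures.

I ≈ 0.140 mA

Equivalent of the parallel group: R_p = 0.6210 kΩ.
Node voltage V_A = V_in · R_p/(R_s + R_p) = 31.6 × 0.02378 = 0.7513 V.
Branch current I = V_A/R_b = 0.7513/5.35 = 0.1404 mA.
(Check via current divider: I_total = 1.210 mA; share G_k/ΣG = 0.1161 → same result.)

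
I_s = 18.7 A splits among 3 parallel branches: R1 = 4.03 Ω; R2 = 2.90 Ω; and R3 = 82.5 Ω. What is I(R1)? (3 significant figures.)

I ≈ 7.67 A

ΣG = 1/4.03 + 1/2.90 + 1/82.5 = 0.6051.
R1 takes the fraction G_k/ΣG = 0.2481/0.6051 = 0.4101, so I = 18.7 × 0.4101 = 7.669 A.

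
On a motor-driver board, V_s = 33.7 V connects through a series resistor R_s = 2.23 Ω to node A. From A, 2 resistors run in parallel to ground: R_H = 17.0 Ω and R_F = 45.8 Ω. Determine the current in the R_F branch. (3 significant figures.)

Parallel bank: R_p = 1/(1/17.0 + 1/45.8) = 12.40 Ω.
Node voltage V_A = V_s · R_p/(R_s + R_p) = 33.7 × 0.8476 = 28.56 V.
Branch current I = V_A/R_F = 28.56/45.8 = 0.6236 A.

I ≈ 0.624 A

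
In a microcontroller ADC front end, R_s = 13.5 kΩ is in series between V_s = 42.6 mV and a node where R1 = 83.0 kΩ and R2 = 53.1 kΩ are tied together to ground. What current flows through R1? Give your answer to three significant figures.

I ≈ 0.362 µA

Combine the parallel branches: R_p = (1/83.0 + 1/53.1)⁻¹ = 32.38 kΩ.
V_A by voltage divider: V_A = 42.6 × 32.38/(13.5 + 32.38) = 30.07 mV.
I(R1) = V_A / R1 = 30.07/83.0 = 0.3622 µA.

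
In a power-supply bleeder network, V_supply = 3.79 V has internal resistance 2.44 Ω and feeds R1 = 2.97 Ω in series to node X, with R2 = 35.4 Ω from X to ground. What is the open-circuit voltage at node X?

R1' = 2.44 + 2.97 = 5.410 Ω (source resistance + R1).
V_th is the unloaded tap voltage: V_supply · R2/(R1'+R2) = 3.79 × 0.8674 = 3.288 V.

V_th ≈ 3.29 V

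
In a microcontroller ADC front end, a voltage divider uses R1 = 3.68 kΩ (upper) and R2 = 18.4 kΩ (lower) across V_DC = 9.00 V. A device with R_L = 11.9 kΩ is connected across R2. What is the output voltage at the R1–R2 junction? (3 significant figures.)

V_out ≈ 5.96 V

First combine the lower leg with the load: R2 ‖ R_L = 7.226 kΩ.
Voltage divider with the loaded lower leg: V_out = 9.00 × 7.226/(3.68 + 7.226) = 9.00 × 0.6626 = 5.963 V.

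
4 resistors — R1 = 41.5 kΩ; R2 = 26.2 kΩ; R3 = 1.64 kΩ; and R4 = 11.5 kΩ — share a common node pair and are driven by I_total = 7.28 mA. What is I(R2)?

I ≈ 0.366 mA

Total conductance ΣG = 1/41.5 + 1/26.2 + 1/1.64 + 1/11.5 = 0.7590 (units of 1/kΩ).
Current divider: I(R2) = I_total · G_k/ΣG = 7.28 × (0.03817/0.7590) = 7.28 × 0.05029 = 0.3661 mA.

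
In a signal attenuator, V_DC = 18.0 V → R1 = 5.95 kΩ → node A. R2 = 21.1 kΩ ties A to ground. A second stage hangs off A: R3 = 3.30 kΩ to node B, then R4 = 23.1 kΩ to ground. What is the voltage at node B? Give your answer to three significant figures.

The second stage (R3 + R4 = 26.40 kΩ) loads node A in parallel with R2.
Effective lower resistance at A: R2 ‖ 26.40 = 11.73 kΩ.
So V_A = 18.0 × 0.6634 = 11.94 V.
Stage 2 is unloaded, so V_B = V_A · R4/(R3+R4) = 11.94 × 23.1/26.40 = 10.45 V.

V_B ≈ 10.4 V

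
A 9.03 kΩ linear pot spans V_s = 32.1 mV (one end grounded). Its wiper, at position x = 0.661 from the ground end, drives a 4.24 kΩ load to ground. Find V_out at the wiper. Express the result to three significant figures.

Lower segment x·R_p = 5.969 kΩ; upper segment (1−x)·R_p = 3.061 kΩ.
R_L loads the lower segment: effective lower R = 2.479 kΩ.
V_out = 32.1 × 2.479/(3.061 + 2.479) = 14.36 mV.
(Unloaded: V_out = x·V_s = 21.2 mV.)

V_out ≈ 14.4 mV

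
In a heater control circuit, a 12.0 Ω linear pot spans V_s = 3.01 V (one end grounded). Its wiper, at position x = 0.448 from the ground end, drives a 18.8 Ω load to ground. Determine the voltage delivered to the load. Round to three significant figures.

The pot divides into 6.624 Ω above the wiper and 5.376 Ω below.
R_L loads the lower segment: effective lower R = 4.181 Ω.
Then V_out = V_s · 4.181/(6.624 + 4.181) = 1.165 V.

V_out ≈ 1.16 V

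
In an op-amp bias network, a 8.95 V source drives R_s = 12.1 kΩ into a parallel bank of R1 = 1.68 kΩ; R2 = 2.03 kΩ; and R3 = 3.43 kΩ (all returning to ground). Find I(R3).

I ≈ 0.147 mA

Combine the parallel branches: R_p = (1/1.68 + 1/2.03 + 1/3.43)⁻¹ = 0.7250 kΩ.
Node voltage V_A = V_in · R_p/(R_s + R_p) = 8.95 × 0.05653 = 0.5059 V.
I(R3) = V_A / R3 = 0.5059/3.43 = 0.1475 mA.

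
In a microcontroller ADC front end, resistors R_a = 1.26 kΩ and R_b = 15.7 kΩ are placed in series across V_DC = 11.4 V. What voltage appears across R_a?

V ≈ 0.847 V

ΣR = 1.26 + 15.7 = 16.96 kΩ.
By the voltage-divider rule, V = 11.4 × 1.260/16.96 = 0.8469 V.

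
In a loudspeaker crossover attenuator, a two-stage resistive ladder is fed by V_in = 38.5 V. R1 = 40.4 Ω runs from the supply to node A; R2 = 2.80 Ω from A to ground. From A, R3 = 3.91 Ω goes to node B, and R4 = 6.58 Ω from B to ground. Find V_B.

V_B ≈ 1.25 V

The second stage (R3 + R4 = 10.49 Ω) loads node A in parallel with R2.
R2 ‖ (R3+R4) = 2.210 Ω.
V_A = 38.5 × 2.210/(40.4 + 2.210) = 1.997 V.
Then the unloaded second divider: V_B = V_A × R4/(R3+R4) = 1.997 × 0.6273 = 1.253 V.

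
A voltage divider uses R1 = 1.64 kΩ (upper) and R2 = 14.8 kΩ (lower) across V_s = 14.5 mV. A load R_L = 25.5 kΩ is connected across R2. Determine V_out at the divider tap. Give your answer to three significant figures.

First combine the lower leg with the load: R2 ‖ R_L = 9.365 kΩ.
Now apply the divider: V_out = 14.5 × 0.8510 = 12.34 mV.
(Unloaded it would be 13.1 mV; the load pulls it down.)

V_out ≈ 12.3 mV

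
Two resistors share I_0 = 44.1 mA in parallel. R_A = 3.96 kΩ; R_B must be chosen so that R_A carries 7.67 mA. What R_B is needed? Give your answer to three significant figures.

R_B ≈ 0.834 kΩ

In a two-way split, I_A/I_0 = R_B/(R_A + R_B).
With f = 0.1739, R_B = R_A · f/(1−f) = 3.96 × 0.2105 = 0.8337 kΩ.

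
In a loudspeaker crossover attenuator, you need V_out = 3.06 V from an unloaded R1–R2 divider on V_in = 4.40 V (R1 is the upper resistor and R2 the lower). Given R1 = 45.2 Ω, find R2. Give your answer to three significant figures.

R2 ≈ 103 Ω

The divider ratio is R2/(R1+R2) = 3.06/4.40 = 0.6955.
R2 = R1 · 0.6955/(1 − 0.6955) = 103.2 Ω.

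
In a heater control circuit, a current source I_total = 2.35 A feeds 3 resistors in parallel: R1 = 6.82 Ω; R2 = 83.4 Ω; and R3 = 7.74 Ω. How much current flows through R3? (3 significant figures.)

I ≈ 1.05 A

Total conductance ΣG = 1/6.82 + 1/83.4 + 1/7.74 = 0.2878 (units of 1/Ω).
Current divider: I(R3) = I_total · G_k/ΣG = 2.35 × (0.1292/0.2878) = 2.35 × 0.4489 = 1.055 A.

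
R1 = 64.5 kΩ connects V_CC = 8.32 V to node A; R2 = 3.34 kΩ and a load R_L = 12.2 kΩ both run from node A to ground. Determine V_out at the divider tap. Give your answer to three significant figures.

First combine the lower leg with the load: R2 ‖ R_L = 2.622 kΩ.
Voltage divider with the loaded lower leg: V_out = 8.32 × 2.622/(64.5 + 2.622) = 8.32 × 0.03907 = 0.3250 V.
(Unloaded it would be 0.410 V; the load pulls it down.)

V_out ≈ 0.325 V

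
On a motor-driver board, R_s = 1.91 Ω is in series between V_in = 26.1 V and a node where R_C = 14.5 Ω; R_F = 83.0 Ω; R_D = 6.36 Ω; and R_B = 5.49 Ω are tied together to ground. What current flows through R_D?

Equivalent of the parallel group: R_p = 2.379 Ω.
V_A by voltage divider: V_A = 26.1 × 2.379/(1.91 + 2.379) = 14.48 V.
Branch current I = V_A/R_D = 14.48/6.36 = 2.276 A.
(Equivalently: I_total = 6.086 A, then current-divider fraction G_k/ΣG = 0.3740.)

I ≈ 2.28 A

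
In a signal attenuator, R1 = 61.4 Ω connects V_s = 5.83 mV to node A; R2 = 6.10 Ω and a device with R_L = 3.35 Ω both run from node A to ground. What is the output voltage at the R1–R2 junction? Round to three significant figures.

The load sits in parallel with R2, giving an effective lower resistance R2' = R2·R_L/(R2+R_L) = 2.162 Ω.
Then V_out = V_s · R2'/(R1 + R2') = 5.83 × 2.162/63.56 = 0.1983 mV.

V_out ≈ 0.198 mV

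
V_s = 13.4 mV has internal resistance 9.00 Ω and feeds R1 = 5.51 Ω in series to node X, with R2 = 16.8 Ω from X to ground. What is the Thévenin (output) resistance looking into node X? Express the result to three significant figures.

R_th ≈ 7.79 Ω

R1' = 9.00 + 5.51 = 14.51 Ω (source resistance + R1).
Looking into X with the source shorted: R_th = R1'·R2/(R1'+R2) = 14.51 × 16.8/31.31 = 7.786 Ω.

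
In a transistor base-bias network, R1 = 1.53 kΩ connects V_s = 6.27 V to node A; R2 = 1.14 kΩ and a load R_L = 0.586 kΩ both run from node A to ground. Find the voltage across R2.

V_out ≈ 1.27 V

The load sits in parallel with R2, giving an effective lower resistance R2' = R2·R_L/(R2+R_L) = 0.3870 kΩ.
Then V_out = V_s · R2'/(R1 + R2') = 6.27 × 0.3870/1.917 = 1.266 V.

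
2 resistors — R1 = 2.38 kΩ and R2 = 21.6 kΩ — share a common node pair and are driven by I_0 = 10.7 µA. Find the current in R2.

I ≈ 1.06 µA

Two-branch current divider: I_k = I_0 · R_other/(R_1 + R_2).
So I = 10.7 × 2.38/23.98 = 1.062 µA.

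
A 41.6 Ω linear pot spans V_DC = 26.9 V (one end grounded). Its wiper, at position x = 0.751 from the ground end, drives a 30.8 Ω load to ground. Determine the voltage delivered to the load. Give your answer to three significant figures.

V_out ≈ 16.1 V

The pot divides into 10.36 Ω above the wiper and 31.24 Ω below.
R_L loads the lower segment: effective lower R = 15.51 Ω.
V_out = 26.9 × 15.51/(10.36 + 15.51) = 16.13 V.
(Unloaded: V_out = x·V_DC = 20.2 V.)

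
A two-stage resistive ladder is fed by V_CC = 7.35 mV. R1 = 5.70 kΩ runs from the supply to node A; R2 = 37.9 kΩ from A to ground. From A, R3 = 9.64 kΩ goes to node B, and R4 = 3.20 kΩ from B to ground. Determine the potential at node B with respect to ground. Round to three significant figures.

V_B ≈ 1.15 mV

Node A sees R2 in parallel with the series input of stage 2, R3 + R4 = 12.84 kΩ.
R2 ‖ (R3+R4) = 9.591 kΩ.
First divider: V_A = V_CC · 9.591/(5.70 + 9.591) = 4.610 mV.
V_B = V_A × 0.2492 = 1.149 mV.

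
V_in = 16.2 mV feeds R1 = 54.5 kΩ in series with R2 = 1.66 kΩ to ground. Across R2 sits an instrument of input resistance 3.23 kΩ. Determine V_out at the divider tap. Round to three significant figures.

V_out ≈ 0.319 mV

First combine the lower leg with the load: R2 ‖ R_L = 1.096 kΩ.
Voltage divider with the loaded lower leg: V_out = 16.2 × 1.096/(54.5 + 1.096) = 16.2 × 0.01972 = 0.3195 mV.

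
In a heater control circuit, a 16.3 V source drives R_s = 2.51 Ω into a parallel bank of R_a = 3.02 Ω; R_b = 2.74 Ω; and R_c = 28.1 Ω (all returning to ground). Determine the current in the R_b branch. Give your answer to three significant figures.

I ≈ 2.10 A

Equivalent of the parallel group: R_p = 1.367 Ω.
Node voltage V_A = V_in · R_p/(R_s + R_p) = 16.3 × 0.3525 = 5.747 V.
I(R_b) = V_A / R_b = 5.747/2.74 = 2.097 A.
(Check via current divider: I_total = 4.205 A; share G_k/ΣG = 0.4988 → same result.)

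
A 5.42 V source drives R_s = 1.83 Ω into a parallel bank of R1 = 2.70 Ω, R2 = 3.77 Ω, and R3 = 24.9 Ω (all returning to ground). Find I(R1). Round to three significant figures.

Combine the parallel branches: R_p = (1/2.70 + 1/3.77 + 1/24.9)⁻¹ = 1.480 Ω.
Node voltage V_A = V_DC · R_p/(R_s + R_p) = 5.42 × 0.4471 = 2.423 V.
I(R1) = V_A / R1 = 2.423/2.70 = 0.8975 A.

I ≈ 0.897 A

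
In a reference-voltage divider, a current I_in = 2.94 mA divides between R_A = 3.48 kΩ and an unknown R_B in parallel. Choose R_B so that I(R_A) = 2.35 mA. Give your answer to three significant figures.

R_B ≈ 13.9 kΩ

In a two-way split, I_A/I_in = R_B/(R_A + R_B).
2.35/2.94 = R_B/(R_A + R_B) → R_B = R_A · (0.7993)/(1 − 0.7993) = 3.48 × 3.983 = 13.86 kΩ.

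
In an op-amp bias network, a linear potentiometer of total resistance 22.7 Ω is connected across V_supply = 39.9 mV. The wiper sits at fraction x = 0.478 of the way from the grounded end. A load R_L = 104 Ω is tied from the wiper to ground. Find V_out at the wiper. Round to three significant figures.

V_out ≈ 18.1 mV

Split the track: R_lower = x·R_p = 10.85 Ω, R_upper = (1−x)·R_p = 11.85 Ω.
Lower segment in parallel with the load: 10.85 ‖ 104 = 9.825 Ω.
V_out = 39.9 × 9.825/(11.85 + 9.825) = 18.09 mV.
(Unloaded: V_out = x·V_supply = 19.1 mV.)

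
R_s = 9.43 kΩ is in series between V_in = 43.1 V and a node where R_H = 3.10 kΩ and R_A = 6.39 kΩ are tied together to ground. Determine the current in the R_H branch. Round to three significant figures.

I ≈ 2.52 mA

Combine the parallel branches: R_p = (1/3.10 + 1/6.39)⁻¹ = 2.087 kΩ.
V_A by voltage divider: V_A = 43.1 × 2.087/(9.43 + 2.087) = 7.811 V.
I(R_H) = V_A / R_H = 7.811/3.10 = 2.520 mA.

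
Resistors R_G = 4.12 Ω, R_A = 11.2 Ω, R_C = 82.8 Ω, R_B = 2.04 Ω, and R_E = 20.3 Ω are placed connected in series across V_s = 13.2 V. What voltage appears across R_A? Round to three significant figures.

V ≈ 1.23 V

Total series resistance ΣR = 4.12 + 11.2 + 82.8 + 2.04 + 20.3 = 120.5 Ω.
By the voltage-divider rule, V = 13.2 × 11.20/120.5 = 1.227 V.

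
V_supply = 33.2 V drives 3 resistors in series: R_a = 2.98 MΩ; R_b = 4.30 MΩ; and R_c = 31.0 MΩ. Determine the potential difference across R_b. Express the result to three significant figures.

Series total: ΣR = 2.98 + 4.30 + 31.0 = 38.28 MΩ.
V = V_supply · R/ΣR = 33.2 × 0.1123 = 3.729 V.

V ≈ 3.73 V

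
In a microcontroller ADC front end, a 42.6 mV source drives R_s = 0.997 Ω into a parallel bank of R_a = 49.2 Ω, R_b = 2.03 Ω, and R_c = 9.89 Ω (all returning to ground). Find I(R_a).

I ≈ 0.537 mA

Combine the parallel branches: R_p = (1/49.2 + 1/2.03 + 1/9.89)⁻¹ = 1.629 Ω.
V_A by voltage divider: V_A = 42.6 × 1.629/(0.997 + 1.629) = 26.42 mV.
I(R_a) = V_A / R_a = 26.42/49.2 = 0.5371 mA.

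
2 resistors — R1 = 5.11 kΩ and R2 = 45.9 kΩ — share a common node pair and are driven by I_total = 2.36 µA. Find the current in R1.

Two-branch current divider: I_k = I_total · R_other/(R_1 + R_2).
So I = 2.36 × 45.9/51.01 = 2.124 µA.

I ≈ 2.12 µA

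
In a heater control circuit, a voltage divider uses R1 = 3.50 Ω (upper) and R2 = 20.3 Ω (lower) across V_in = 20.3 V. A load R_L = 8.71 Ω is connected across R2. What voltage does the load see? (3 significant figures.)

V_out ≈ 12.9 V

First combine the lower leg with the load: R2 ‖ R_L = 6.095 Ω.
Now apply the divider: V_out = 20.3 × 0.6352 = 12.90 V.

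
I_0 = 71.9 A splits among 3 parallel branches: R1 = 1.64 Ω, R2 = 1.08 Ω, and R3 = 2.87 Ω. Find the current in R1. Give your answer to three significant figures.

Conductances: ΣG = 1/1.64 + 1/1.08 + 1/2.87 = 1.884 (1/Ω).
By the current-divider rule, I = I_0 · G_k/ΣG = 71.9 × 0.3236 = 23.27 A.

I ≈ 23.3 A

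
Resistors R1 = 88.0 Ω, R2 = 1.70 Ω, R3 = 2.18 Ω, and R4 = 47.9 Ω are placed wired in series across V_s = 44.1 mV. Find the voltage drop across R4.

V ≈ 15.1 mV

Total series resistance ΣR = 88.0 + 1.70 + 2.18 + 47.9 = 139.8 Ω.
V = V_s · R/ΣR = 44.1 × 0.3427 = 15.11 mV.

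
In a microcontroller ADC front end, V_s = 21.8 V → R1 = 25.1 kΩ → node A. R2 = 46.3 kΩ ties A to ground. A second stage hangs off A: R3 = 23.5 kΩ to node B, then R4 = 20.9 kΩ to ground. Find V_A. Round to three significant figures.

Node A sees R2 in parallel with the series input of stage 2, R3 + R4 = 44.40 kΩ.
R2 ‖ (R3+R4) = 22.67 kΩ.
First divider: V_A = V_s · 22.67/(25.1 + 22.67) = 10.34 V.

V_A ≈ 10.3 V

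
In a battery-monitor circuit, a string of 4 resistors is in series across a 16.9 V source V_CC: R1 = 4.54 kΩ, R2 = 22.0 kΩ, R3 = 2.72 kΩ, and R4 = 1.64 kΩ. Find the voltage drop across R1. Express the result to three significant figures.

Total series resistance ΣR = 4.54 + 22.0 + 2.72 + 1.64 = 30.90 kΩ.
By the voltage-divider rule, V = 16.9 × 4.540/30.90 = 2.483 V.

V ≈ 2.48 V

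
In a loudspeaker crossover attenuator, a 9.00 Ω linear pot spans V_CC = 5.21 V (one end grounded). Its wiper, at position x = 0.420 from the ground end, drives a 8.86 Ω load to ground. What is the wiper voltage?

V_out ≈ 1.75 V

The pot divides into 5.220 Ω above the wiper and 3.780 Ω below.
R_L loads the lower segment: effective lower R = 2.650 Ω.
V_out = 5.21 × 2.650/(5.220 + 2.650) = 1.754 V.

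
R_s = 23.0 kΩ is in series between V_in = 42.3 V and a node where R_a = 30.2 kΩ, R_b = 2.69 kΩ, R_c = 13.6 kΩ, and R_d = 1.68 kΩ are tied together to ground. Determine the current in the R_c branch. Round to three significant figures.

Combine the parallel branches: R_p = (1/30.2 + 1/2.69 + 1/13.6 + 1/1.68)⁻¹ = 0.9314 kΩ.
Node voltage V_A = V_in · R_p/(R_s + R_p) = 42.3 × 0.03892 = 1.646 V.
Branch current I = V_A/R_c = 1.646/13.6 = 0.1211 mA.

I ≈ 0.121 mA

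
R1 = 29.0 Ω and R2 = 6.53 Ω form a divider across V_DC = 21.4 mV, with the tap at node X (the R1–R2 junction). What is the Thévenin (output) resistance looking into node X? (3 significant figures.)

R_th ≈ 5.33 Ω

Looking into X with the source shorted: R_th = R1·R2/(R1+R2) = 29.00 × 6.53/35.53 = 5.330 Ω.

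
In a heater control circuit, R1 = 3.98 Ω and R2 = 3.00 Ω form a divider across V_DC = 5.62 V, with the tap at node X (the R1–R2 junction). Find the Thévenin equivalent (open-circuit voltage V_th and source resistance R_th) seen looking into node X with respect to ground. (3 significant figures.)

V_th ≈ 2.42 V, R_th ≈ 1.71 Ω

With X open, the divider is unloaded: V_th = 5.62 × 3.00/6.980 = 2.415 V.
Looking into X with the source shorted: R_th = R1·R2/(R1+R2) = 3.980 × 3.00/6.980 = 1.711 Ω.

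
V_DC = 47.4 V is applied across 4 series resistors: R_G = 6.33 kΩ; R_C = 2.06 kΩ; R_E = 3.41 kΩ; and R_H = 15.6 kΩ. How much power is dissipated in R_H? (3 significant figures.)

P ≈ 46.7 mW

ΣR = 27.40 kΩ → I = 47.4/27.40 = 1.730 mA.
V(R_H) = I·R = 26.99 V; P = V·I = 26.99 × 1.730 = 46.69 mW.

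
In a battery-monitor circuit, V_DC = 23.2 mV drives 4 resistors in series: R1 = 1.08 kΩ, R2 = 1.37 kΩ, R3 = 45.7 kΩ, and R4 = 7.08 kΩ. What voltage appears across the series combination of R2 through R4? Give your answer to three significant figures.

V ≈ 22.7 mV

Series total: ΣR = 1.08 + 1.37 + 45.7 + 7.08 = 55.23 kΩ.
R_{R2..R4} = 1.37 + 45.7 + 7.08 = 54.15 kΩ.
By the voltage-divider rule, V = 23.2 × 54.15/55.23 = 22.75 mV.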